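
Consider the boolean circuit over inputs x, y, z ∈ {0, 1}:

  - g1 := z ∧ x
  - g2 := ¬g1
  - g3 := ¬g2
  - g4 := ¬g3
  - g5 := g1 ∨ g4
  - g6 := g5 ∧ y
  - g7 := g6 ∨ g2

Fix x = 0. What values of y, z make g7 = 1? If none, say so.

y=1, z=1

Check with x = 0 and y=1, z=1:
g1 = z ∧ x = 1 ∧ 0 = 0
g2 = ¬g1 = ¬0 = 1
g3 = ¬g2 = ¬1 = 0
g4 = ¬g3 = ¬0 = 1
g5 = g1 ∨ g4 = 0 ∨ 1 = 1
g6 = g5 ∧ y = 1 ∧ 1 = 1
g7 = g6 ∨ g2 = 1 ∨ 1 = 1
So g7 = 1.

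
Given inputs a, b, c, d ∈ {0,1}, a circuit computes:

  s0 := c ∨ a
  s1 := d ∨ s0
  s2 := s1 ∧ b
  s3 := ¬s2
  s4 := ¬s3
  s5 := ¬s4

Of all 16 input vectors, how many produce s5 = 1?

s5 = ¬s4 must be 1, so s4 = 0.
s4 = ¬s3 must be 0, so s3 = 1.
s3 = ¬s2 must be 1, so s2 = 0.
Enumerating the 16 input combinations, 9 give s5 = 1 and 7 give s5 = 0.

9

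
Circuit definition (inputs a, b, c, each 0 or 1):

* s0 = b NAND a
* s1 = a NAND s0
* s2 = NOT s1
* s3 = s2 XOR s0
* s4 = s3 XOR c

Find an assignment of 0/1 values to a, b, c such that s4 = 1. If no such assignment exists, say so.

a=0, b=1, c=0

s4 = s3 XOR c must be 1, so s3 and c differ.
Check with a=0, b=1, c=0:
s0 = b NAND a = 1 NAND 0 = 1
s1 = a NAND s0 = 0 NAND 1 = 1
s2 = NOT s1 = NOT 1 = 0
s3 = s2 XOR s0 = 0 XOR 1 = 1
s4 = s3 XOR c = 1 XOR 0 = 1
So s4 = 1 as required.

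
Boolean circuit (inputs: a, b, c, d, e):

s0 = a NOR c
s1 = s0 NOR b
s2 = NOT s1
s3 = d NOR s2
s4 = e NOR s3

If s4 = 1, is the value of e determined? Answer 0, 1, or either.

0

s4 = e NOR s3 must be 1, so both e = 0 and s3 = 0.
s3 = d NOR s2 must be 0, so at least one of d, s2 is 1.
Every assignment with s4 = 1 has e = 0; there are 13 such assignment(s).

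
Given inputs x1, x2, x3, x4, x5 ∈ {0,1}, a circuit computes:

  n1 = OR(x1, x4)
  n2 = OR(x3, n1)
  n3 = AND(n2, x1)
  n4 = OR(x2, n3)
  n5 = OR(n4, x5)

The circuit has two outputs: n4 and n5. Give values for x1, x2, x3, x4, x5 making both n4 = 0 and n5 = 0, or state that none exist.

Check with x1=0 x2=0 x3=0 x4=1 x5=0:
n1 = OR(x1, x4) = OR(0, 1) = 1
n2 = OR(x3, n1) = OR(0, 1) = 1
n3 = AND(n2, x1) = AND(1, 0) = 0
n4 = OR(x2, n3) = OR(0, 0) = 0
n5 = OR(n4, x5) = OR(0, 0) = 0
So n4 = 0 and n5 = 0.

x1=0 x2=0 x3=0 x4=1 x5=0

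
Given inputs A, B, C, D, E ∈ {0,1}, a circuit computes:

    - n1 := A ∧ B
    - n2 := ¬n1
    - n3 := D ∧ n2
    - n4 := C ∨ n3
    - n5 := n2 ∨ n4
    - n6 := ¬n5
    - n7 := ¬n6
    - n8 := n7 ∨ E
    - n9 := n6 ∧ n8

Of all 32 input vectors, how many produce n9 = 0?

30

n9 = n6 ∧ n8 must be 0, so at least one of n6, n8 is 0.
Enumerating the 32 input combinations, 30 give n9 = 0 and 2 give n9 = 1.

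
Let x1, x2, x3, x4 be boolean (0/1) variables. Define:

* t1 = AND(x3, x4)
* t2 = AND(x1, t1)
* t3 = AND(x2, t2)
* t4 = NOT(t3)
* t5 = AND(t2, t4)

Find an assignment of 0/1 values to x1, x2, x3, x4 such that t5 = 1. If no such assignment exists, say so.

x1=1 x2=0 x3=1 x4=1

t5 = AND(t2, t4) must be 1, so both t2 = 1 and t4 = 1.
t2 = AND(x1, t1) must be 1, so both x1 = 1 and t1 = 1.
Check with x1=1 x2=0 x3=1 x4=1:
t1 = AND(x3, x4) = AND(1, 1) = 1
t2 = AND(x1, t1) = AND(1, 1) = 1
t3 = AND(x2, t2) = AND(0, 1) = 0
t4 = NOT(t3) = NOT 0 = 1
t5 = AND(t2, t4) = AND(1, 1) = 1
So t5 = 1 as required.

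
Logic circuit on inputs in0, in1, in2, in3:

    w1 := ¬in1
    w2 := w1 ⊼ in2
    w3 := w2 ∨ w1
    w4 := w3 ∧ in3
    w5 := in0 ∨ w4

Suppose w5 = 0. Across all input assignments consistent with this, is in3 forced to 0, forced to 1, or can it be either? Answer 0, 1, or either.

w5 = in0 ∨ w4 must be 0, so both in0 = 0 and w4 = 0.
w4 = w3 ∧ in3 must be 0, so at least one of w3, in3 is 0.
Every assignment with w5 = 0 has in3 = 0; there are 4 such assignment(s).
  in0=0, in1=0, in2=0, in3=0
  in0=0, in1=0, in2=1, in3=0
  in0=0, in1=1, in2=0, in3=0
  in0=0, in1=1, in2=1, in3=0

0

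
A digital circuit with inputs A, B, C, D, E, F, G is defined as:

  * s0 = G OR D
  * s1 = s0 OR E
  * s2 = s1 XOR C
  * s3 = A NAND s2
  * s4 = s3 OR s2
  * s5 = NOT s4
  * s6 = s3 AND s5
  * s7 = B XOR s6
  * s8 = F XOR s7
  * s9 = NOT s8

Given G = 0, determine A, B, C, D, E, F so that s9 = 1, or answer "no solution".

A=0 B=1 C=0 D=1 E=0 F=1

Check with G = 0 and A=0, B=1, C=0, D=1, E=0, F=1:
s0 = G OR D = 0 OR 1 = 1
s1 = s0 OR E = 1 OR 0 = 1
s2 = s1 XOR C = 1 XOR 0 = 1
s3 = A NAND s2 = 0 NAND 1 = 1
s4 = s3 OR s2 = 1 OR 1 = 1
s5 = NOT s4 = NOT 1 = 0
s6 = s3 AND s5 = 1 AND 0 = 0
s7 = B XOR s6 = 1 XOR 0 = 1
s8 = F XOR s7 = 1 XOR 1 = 0
s9 = NOT s8 = NOT 0 = 1
So s9 = 1.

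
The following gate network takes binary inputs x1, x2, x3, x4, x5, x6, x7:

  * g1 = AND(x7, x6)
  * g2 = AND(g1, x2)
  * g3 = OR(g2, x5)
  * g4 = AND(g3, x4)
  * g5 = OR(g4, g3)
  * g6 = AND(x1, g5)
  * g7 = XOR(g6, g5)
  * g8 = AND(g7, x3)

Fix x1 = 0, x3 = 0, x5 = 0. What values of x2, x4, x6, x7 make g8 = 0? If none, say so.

Check with x1 = 0, x3 = 0, x5 = 0 and x2=0, x4=0, x6=0, x7=0:
g1 = AND(x7, x6) = AND(0, 0) = 0
g2 = AND(g1, x2) = AND(0, 0) = 0
g3 = OR(g2, x5) = OR(0, 0) = 0
g4 = AND(g3, x4) = AND(0, 0) = 0
g5 = OR(g4, g3) = OR(0, 0) = 0
g6 = AND(x1, g5) = AND(0, 0) = 0
g7 = XOR(g6, g5) = XOR(0, 0) = 0
g8 = AND(g7, x3) = AND(0, 0) = 0
So g8 = 0.

x2=0 x4=0 x6=0 x7=0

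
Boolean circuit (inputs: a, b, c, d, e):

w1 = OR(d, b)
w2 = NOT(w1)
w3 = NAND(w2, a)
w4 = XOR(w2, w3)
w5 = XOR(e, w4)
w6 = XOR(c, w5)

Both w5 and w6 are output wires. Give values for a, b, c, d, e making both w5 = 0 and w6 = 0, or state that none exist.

Check with a=1, b=0, c=0, d=1, e=1:
w1 = OR(d, b) = OR(1, 0) = 1
w2 = NOT(w1) = NOT 1 = 0
w3 = NAND(w2, a) = NAND(0, 1) = 1
w4 = XOR(w2, w3) = XOR(0, 1) = 1
w5 = XOR(e, w4) = XOR(1, 1) = 0
w6 = XOR(c, w5) = XOR(0, 0) = 0
So w5 = 0 and w6 = 0.

a=1, b=0, c=0, d=1, e=1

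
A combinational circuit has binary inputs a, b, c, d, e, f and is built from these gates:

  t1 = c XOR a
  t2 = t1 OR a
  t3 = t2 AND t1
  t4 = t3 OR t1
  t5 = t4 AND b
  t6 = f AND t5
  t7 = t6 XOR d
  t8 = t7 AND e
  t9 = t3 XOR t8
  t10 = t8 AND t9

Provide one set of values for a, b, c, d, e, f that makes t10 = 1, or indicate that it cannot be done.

Check with a=0 b=0 c=0 d=1 e=1 f=1:
t1 = c XOR a = 0 XOR 0 = 0
t2 = t1 OR a = 0 OR 0 = 0
t3 = t2 AND t1 = 0 AND 0 = 0
t4 = t3 OR t1 = 0 OR 0 = 0
t5 = t4 AND b = 0 AND 0 = 0
t6 = f AND t5 = 1 AND 0 = 0
t7 = t6 XOR d = 0 XOR 1 = 1
t8 = t7 AND e = 1 AND 1 = 1
t9 = t3 XOR t8 = 0 XOR 1 = 1
t10 = t8 AND t9 = 1 AND 1 = 1
So t10 = 1 as required.

a=0 b=0 c=0 d=1 e=1 f=1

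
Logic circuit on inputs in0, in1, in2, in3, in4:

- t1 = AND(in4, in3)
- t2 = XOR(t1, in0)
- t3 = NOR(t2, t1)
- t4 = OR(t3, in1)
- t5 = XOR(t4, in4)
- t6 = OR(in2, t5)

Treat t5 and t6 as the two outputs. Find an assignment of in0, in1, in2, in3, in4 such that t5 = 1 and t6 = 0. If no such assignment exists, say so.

Across all 32 input combinations, none give both t5 = 1 and t6 = 0.

no solution exists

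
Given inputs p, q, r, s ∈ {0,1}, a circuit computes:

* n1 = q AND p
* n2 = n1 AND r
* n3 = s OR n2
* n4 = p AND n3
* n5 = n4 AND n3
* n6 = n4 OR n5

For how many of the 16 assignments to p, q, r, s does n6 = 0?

n6 = n4 OR n5 must be 0, so both n4 = 0 and n5 = 0.
n4 = p AND n3 must be 0, so at least one of p, n3 is 0.
n5 = n4 AND n3 must be 0, so at least one of n4, n3 is 0.
Enumerating the 16 input combinations, 11 give n6 = 0 and 5 give n6 = 1.

11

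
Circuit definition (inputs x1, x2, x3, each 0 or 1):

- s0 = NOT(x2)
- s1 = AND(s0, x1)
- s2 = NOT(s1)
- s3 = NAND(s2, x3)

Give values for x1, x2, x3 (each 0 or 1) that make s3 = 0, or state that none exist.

x1=0, x2=1, x3=1

s3 = NAND(s2, x3) must be 0, so both s2 = 1 and x3 = 1.
s2 = NOT(s1) must be 1, so s1 = 0.
s1 = AND(s0, x1) must be 0, so at least one of s0, x1 is 0.
Check with x1=0, x2=1, x3=1:
s0 = NOT(x2) = NOT 1 = 0
s1 = AND(s0, x1) = AND(0, 0) = 0
s2 = NOT(s1) = NOT 0 = 1
s3 = NAND(s2, x3) = NAND(1, 1) = 0
So s3 = 0 as required.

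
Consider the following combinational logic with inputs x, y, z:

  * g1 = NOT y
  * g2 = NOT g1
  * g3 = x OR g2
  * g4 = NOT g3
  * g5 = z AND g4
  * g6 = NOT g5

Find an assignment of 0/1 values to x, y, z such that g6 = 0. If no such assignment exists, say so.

Check with x=0, y=0, z=1:
g1 = NOT y = NOT 0 = 1
g2 = NOT g1 = NOT 1 = 0
g3 = x OR g2 = 0 OR 0 = 0
g4 = NOT g3 = NOT 0 = 1
g5 = z AND g4 = 1 AND 1 = 1
g6 = NOT g5 = NOT 1 = 0
So g6 = 0 as required.

x=0, y=0, z=1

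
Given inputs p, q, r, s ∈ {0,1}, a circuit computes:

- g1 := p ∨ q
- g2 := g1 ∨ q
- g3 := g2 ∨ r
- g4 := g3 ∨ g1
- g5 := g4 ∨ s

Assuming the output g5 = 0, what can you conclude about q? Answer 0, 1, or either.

g5 = g4 ∨ s must be 0, so both g4 = 0 and s = 0.
g4 = g3 ∨ g1 must be 0, so both g3 = 0 and g1 = 0.
g3 = g2 ∨ r must be 0, so both g2 = 0 and r = 0.
Every assignment with g5 = 0 has q = 0; there are 1 such assignment(s).
  p=0, q=0, r=0, s=0

0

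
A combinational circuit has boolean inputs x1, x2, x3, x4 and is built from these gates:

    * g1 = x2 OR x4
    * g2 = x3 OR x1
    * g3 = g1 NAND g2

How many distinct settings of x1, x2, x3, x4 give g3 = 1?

7

g3 = g1 NAND g2 must be 1, so at least one of g1, g2 is 0.
Enumerating the 16 input combinations, 7 give g3 = 1 and 9 give g3 = 0.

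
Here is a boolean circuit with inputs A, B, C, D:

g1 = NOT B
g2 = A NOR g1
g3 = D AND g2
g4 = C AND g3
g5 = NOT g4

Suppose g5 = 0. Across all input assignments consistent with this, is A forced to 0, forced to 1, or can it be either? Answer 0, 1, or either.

0

g5 = NOT g4 must be 0, so g4 = 1.
Every assignment with g5 = 0 has A = 0; there are 1 such assignment(s).
  A=0, B=1, C=1, D=1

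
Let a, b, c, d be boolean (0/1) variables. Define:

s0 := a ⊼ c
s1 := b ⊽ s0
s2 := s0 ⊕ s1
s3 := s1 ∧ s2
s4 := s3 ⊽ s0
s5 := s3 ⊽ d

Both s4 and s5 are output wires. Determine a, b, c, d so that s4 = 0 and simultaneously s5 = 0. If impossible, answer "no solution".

Check with a=1 b=1 c=0 d=1:
s0 = a ⊼ c = 1 ⊼ 0 = 1
s1 = b ⊽ s0 = 1 ⊽ 1 = 0
s2 = s0 ⊕ s1 = 1 ⊕ 0 = 1
s3 = s1 ∧ s2 = 0 ∧ 1 = 0
s4 = s3 ⊽ s0 = 0 ⊽ 1 = 0
s5 = s3 ⊽ d = 0 ⊽ 1 = 0
So s4 = 0 and s5 = 0.

a=1 b=1 c=0 d=1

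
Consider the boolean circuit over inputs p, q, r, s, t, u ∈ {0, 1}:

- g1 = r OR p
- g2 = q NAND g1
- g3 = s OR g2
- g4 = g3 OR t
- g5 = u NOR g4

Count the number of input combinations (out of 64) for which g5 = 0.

g5 = u NOR g4 must be 0, so at least one of u, g4 is 1.
Enumerating the 64 input combinations, 61 give g5 = 0 and 3 give g5 = 1.

61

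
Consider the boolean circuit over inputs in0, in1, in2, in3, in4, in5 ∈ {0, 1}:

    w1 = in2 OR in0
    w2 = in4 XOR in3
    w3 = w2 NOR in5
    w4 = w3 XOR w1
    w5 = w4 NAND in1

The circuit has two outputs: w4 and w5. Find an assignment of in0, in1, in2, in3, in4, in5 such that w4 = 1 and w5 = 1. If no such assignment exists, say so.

Check with in0=1 in1=0 in2=0 in3=0 in4=1 in5=0:
w1 = in2 OR in0 = 0 OR 1 = 1
w2 = in4 XOR in3 = 1 XOR 0 = 1
w3 = w2 NOR in5 = 1 NOR 0 = 0
w4 = w3 XOR w1 = 0 XOR 1 = 1
w5 = w4 NAND in1 = 1 NAND 0 = 1
So w4 = 1 and w5 = 1.

in0=1 in1=0 in2=0 in3=0 in4=1 in5=0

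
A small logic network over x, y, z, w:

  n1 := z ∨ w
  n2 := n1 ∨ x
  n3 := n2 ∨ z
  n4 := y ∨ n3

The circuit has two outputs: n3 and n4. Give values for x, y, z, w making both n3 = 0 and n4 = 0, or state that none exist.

Check with x=0 y=0 z=0 w=0:
n1 = z ∨ w = 0 ∨ 0 = 0
n2 = n1 ∨ x = 0 ∨ 0 = 0
n3 = n2 ∨ z = 0 ∨ 0 = 0
n4 = y ∨ n3 = 0 ∨ 0 = 0
So n3 = 0 and n4 = 0.

x=0 y=0 z=0 w=0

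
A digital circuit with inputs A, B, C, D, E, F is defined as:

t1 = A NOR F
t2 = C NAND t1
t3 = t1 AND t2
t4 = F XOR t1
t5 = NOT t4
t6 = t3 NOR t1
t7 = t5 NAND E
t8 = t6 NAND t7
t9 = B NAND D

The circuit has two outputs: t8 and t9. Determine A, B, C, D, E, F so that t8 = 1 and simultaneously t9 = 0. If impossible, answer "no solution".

A=1 B=1 C=0 D=1 E=1 F=0

Check with A=1 B=1 C=0 D=1 E=1 F=0:
t1 = A NOR F = 1 NOR 0 = 0
t2 = C NAND t1 = 0 NAND 0 = 1
t3 = t1 AND t2 = 0 AND 1 = 0
t4 = F XOR t1 = 0 XOR 0 = 0
t5 = NOT t4 = NOT 0 = 1
t6 = t3 NOR t1 = 0 NOR 0 = 1
t7 = t5 NAND E = 1 NAND 1 = 0
t8 = t6 NAND t7 = 1 NAND 0 = 1
t9 = B NAND D = 1 NAND 1 = 0
So t8 = 1 and t9 = 0.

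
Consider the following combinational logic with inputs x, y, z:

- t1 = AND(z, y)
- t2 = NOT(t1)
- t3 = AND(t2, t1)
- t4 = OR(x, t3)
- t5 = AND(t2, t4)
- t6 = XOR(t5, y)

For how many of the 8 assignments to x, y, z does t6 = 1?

5

t6 = XOR(t5, y) must be 1, so t5 and y differ.
Enumerating the 8 input combinations, 5 give t6 = 1 and 3 give t6 = 0.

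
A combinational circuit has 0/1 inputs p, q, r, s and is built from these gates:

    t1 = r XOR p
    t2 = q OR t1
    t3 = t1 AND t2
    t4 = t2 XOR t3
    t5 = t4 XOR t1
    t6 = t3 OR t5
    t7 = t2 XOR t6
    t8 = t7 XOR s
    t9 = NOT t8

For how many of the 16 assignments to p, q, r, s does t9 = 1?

8

t9 = NOT t8 must be 1, so t8 = 0.
t8 = t7 XOR s must be 0, so t7 and s are equal.
Enumerating the 16 input combinations, 8 give t9 = 1 and 8 give t9 = 0.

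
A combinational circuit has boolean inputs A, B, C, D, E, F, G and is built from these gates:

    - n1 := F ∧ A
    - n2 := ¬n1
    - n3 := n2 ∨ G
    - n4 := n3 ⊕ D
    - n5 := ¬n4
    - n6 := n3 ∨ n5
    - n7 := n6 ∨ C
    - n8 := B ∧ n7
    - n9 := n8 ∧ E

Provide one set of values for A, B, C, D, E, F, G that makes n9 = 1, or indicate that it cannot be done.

n9 = n8 ∧ E must be 1, so both n8 = 1 and E = 1.
n8 = B ∧ n7 must be 1, so both B = 1 and n7 = 1.
n7 = n6 ∨ C must be 1, so at least one of n6, C is 1.
Check with A=0, B=1, C=0, D=1, E=1, F=0, G=1:
n1 = F ∧ A = 0 ∧ 0 = 0
n2 = ¬n1 = ¬0 = 1
n3 = n2 ∨ G = 1 ∨ 1 = 1
n4 = n3 ⊕ D = 1 ⊕ 1 = 0
n5 = ¬n4 = ¬0 = 1
n6 = n3 ∨ n5 = 1 ∨ 1 = 1
n7 = n6 ∨ C = 1 ∨ 0 = 1
n8 = B ∧ n7 = 1 ∧ 1 = 1
n9 = n8 ∧ E = 1 ∧ 1 = 1
So n9 = 1 as required.

A=0, B=1, C=0, D=1, E=1, F=0, G=1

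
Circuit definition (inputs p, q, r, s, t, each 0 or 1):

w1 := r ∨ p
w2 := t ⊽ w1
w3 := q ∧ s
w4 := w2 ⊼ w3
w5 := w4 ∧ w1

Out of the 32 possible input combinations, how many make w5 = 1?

24

w5 = w4 ∧ w1 must be 1, so both w4 = 1 and w1 = 1.
w4 = w2 ⊼ w3 must be 1, so at least one of w2, w3 is 0.
w1 = r ∨ p must be 1, so at least one of r, p is 1.
Enumerating the 32 input combinations, 24 give w5 = 1 and 8 give w5 = 0.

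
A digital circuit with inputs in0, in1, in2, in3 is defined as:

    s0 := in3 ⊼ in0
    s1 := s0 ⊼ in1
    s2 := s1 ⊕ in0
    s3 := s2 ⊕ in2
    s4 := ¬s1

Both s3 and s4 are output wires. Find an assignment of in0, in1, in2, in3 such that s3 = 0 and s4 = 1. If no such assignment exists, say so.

in0=0, in1=1, in2=0, in3=0

Check with in0=0, in1=1, in2=0, in3=0:
s0 = in3 ⊼ in0 = 0 ⊼ 0 = 1
s1 = s0 ⊼ in1 = 1 ⊼ 1 = 0
s2 = s1 ⊕ in0 = 0 ⊕ 0 = 0
s3 = s2 ⊕ in2 = 0 ⊕ 0 = 0
s4 = ¬s1 = ¬0 = 1
So s3 = 0 and s4 = 1.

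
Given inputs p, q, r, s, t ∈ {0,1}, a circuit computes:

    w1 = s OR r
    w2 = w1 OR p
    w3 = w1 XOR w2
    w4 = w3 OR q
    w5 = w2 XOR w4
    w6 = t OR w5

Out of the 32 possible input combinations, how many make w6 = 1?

23

w6 = t OR w5 must be 1, so at least one of t, w5 is 1.
Enumerating the 32 input combinations, 23 give w6 = 1 and 9 give w6 = 0.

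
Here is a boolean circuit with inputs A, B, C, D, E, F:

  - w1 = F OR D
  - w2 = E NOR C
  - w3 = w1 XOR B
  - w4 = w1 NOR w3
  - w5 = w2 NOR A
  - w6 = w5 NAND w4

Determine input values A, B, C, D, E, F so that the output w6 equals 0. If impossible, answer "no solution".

Check with A=0, B=0, C=1, D=0, E=0, F=0:
w1 = F OR D = 0 OR 0 = 0
w2 = E NOR C = 0 NOR 1 = 0
w3 = w1 XOR B = 0 XOR 0 = 0
w4 = w1 NOR w3 = 0 NOR 0 = 1
w5 = w2 NOR A = 0 NOR 0 = 1
w6 = w5 NAND w4 = 1 NAND 1 = 0
So w6 = 0 as required.

A=0, B=0, C=1, D=0, E=0, F=0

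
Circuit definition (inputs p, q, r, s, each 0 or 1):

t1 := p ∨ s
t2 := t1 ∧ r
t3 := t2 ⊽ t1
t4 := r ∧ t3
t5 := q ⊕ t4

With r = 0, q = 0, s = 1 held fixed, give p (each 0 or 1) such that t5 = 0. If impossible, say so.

Check with r = 0, q = 0, s = 1 and p=0:
t1 = p ∨ s = 0 ∨ 1 = 1
t2 = t1 ∧ r = 1 ∧ 0 = 0
t3 = t2 ⊽ t1 = 0 ⊽ 1 = 0
t4 = r ∧ t3 = 0 ∧ 0 = 0
t5 = q ⊕ t4 = 0 ⊕ 0 = 0
So t5 = 0.

p=0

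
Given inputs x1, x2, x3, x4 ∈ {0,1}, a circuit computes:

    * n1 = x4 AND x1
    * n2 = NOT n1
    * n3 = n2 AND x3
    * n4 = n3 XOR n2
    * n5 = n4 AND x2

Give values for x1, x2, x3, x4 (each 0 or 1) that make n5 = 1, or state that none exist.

x1=1 x2=1 x3=0 x4=0

n5 = n4 AND x2 must be 1, so both n4 = 1 and x2 = 1.
n4 = n3 XOR n2 must be 1, so n3 and n2 differ.
Check with x1=1 x2=1 x3=0 x4=0:
n1 = x4 AND x1 = 0 AND 1 = 0
n2 = NOT n1 = NOT 0 = 1
n3 = n2 AND x3 = 1 AND 0 = 0
n4 = n3 XOR n2 = 0 XOR 1 = 1
n5 = n4 AND x2 = 1 AND 1 = 1
So n5 = 1 as required.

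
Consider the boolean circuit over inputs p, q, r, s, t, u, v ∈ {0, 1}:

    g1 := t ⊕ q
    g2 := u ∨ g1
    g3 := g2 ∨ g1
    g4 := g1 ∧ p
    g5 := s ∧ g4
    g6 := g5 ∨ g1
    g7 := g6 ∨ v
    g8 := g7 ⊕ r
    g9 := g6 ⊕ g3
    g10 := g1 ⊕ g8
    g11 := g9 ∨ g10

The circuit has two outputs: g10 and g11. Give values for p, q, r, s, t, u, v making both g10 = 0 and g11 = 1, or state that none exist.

p=1, q=1, r=1, s=0, t=1, u=1, v=1

Check with p=1, q=1, r=1, s=0, t=1, u=1, v=1:
g1 = t ⊕ q = 1 ⊕ 1 = 0
g2 = u ∨ g1 = 1 ∨ 0 = 1
g3 = g2 ∨ g1 = 1 ∨ 0 = 1
g4 = g1 ∧ p = 0 ∧ 1 = 0
g5 = s ∧ g4 = 0 ∧ 0 = 0
g6 = g5 ∨ g1 = 0 ∨ 0 = 0
g7 = g6 ∨ v = 0 ∨ 1 = 1
g8 = g7 ⊕ r = 1 ⊕ 1 = 0
g9 = g6 ⊕ g3 = 0 ⊕ 1 = 1
g10 = g1 ⊕ g8 = 0 ⊕ 0 = 0
g11 = g9 ∨ g10 = 1 ∨ 0 = 1
So g10 = 0 and g11 = 1.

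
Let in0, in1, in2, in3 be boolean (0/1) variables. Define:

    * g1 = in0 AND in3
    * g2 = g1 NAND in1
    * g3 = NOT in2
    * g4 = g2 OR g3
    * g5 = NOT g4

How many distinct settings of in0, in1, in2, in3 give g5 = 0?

g5 = NOT g4 must be 0, so g4 = 1.
g4 = g2 OR g3 must be 1, so at least one of g2, g3 is 1.
Enumerating the 16 input combinations, 15 give g5 = 0 and 1 give g5 = 1.

15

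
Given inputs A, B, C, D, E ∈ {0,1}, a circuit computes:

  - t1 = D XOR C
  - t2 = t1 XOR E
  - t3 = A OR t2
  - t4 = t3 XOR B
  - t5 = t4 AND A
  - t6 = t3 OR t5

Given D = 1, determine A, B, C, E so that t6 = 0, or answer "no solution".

A=0 B=0 C=1 E=0

Check with D = 1 and A=0, B=0, C=1, E=0:
t1 = D XOR C = 1 XOR 1 = 0
t2 = t1 XOR E = 0 XOR 0 = 0
t3 = A OR t2 = 0 OR 0 = 0
t4 = t3 XOR B = 0 XOR 0 = 0
t5 = t4 AND A = 0 AND 0 = 0
t6 = t3 OR t5 = 0 OR 0 = 0
So t6 = 0.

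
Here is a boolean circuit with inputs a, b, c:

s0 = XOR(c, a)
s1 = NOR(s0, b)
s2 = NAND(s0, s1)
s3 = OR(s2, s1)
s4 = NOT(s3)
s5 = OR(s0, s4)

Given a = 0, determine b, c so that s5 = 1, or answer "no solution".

b=1 c=1

Check with a = 0 and b=1, c=1:
s0 = XOR(c, a) = XOR(1, 0) = 1
s1 = NOR(s0, b) = NOR(1, 1) = 0
s2 = NAND(s0, s1) = NAND(1, 0) = 1
s3 = OR(s2, s1) = OR(1, 0) = 1
s4 = NOT(s3) = NOT 1 = 0
s5 = OR(s0, s4) = OR(1, 0) = 1
So s5 = 1.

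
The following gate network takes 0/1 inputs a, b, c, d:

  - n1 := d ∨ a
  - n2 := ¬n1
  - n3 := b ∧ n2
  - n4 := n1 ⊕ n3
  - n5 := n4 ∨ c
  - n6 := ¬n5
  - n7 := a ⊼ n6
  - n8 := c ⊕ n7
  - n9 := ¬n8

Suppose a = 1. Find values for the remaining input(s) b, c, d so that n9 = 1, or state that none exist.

Check with a = 1 and b=1, c=1, d=1:
n1 = d ∨ a = 1 ∨ 1 = 1
n2 = ¬n1 = ¬1 = 0
n3 = b ∧ n2 = 1 ∧ 0 = 0
n4 = n1 ⊕ n3 = 1 ⊕ 0 = 1
n5 = n4 ∨ c = 1 ∨ 1 = 1
n6 = ¬n5 = ¬1 = 0
n7 = a ⊼ n6 = 1 ⊼ 0 = 1
n8 = c ⊕ n7 = 1 ⊕ 1 = 0
n9 = ¬n8 = ¬0 = 1
So n9 = 1.

b=1, c=1, d=1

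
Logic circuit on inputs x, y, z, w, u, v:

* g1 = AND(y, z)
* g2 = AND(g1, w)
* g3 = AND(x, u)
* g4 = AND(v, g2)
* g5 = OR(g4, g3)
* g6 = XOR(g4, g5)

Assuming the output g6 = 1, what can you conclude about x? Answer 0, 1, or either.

g6 = XOR(g4, g5) must be 1, so g4 and g5 differ.
Every assignment with g6 = 1 has x = 1; there are 15 such assignment(s).

1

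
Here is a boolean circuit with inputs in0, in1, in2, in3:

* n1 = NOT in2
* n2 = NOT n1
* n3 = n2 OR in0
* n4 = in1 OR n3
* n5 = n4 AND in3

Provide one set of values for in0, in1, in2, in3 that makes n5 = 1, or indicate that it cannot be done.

n5 = n4 AND in3 must be 1, so both n4 = 1 and in3 = 1.
n4 = in1 OR n3 must be 1, so at least one of in1, n3 is 1.
Check with in0=0, in1=0, in2=1, in3=1:
n1 = NOT in2 = NOT 1 = 0
n2 = NOT n1 = NOT 0 = 1
n3 = n2 OR in0 = 1 OR 0 = 1
n4 = in1 OR n3 = 0 OR 1 = 1
n5 = n4 AND in3 = 1 AND 1 = 1
So n5 = 1 as required.

in0=0, in1=0, in2=1, in3=1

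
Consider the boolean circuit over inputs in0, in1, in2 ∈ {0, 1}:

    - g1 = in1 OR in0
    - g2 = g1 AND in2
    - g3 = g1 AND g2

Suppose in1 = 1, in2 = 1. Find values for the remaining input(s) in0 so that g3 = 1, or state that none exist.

in0=0

g3 = g1 AND g2 must be 1, so both g1 = 1 and g2 = 1.
Check with in1 = 1, in2 = 1 and in0=0:
g1 = in1 OR in0 = 1 OR 0 = 1
g2 = g1 AND in2 = 1 AND 1 = 1
g3 = g1 AND g2 = 1 AND 1 = 1
So g3 = 1.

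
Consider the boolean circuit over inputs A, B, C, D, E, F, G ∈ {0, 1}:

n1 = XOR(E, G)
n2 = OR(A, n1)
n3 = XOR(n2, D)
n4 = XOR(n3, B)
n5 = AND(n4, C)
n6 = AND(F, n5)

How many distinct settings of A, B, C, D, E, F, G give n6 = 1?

16

n6 = AND(F, n5) must be 1, so both F = 1 and n5 = 1.
n5 = AND(n4, C) must be 1, so both n4 = 1 and C = 1.
n4 = XOR(n3, B) must be 1, so n3 and B differ.
Enumerating the 128 input combinations, 16 give n6 = 1 and 112 give n6 = 0.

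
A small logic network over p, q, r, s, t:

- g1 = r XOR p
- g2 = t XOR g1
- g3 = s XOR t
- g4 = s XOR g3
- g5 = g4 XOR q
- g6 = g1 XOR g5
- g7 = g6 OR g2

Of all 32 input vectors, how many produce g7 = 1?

24

g7 = g6 OR g2 must be 1, so at least one of g6, g2 is 1.
Enumerating the 32 input combinations, 24 give g7 = 1 and 8 give g7 = 0.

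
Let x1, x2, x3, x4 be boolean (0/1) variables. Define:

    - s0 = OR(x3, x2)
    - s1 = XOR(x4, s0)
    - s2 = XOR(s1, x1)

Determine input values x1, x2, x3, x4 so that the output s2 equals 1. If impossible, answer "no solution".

Check with x1=0 x2=1 x3=1 x4=0:
s0 = OR(x3, x2) = OR(1, 1) = 1
s1 = XOR(x4, s0) = XOR(0, 1) = 1
s2 = XOR(s1, x1) = XOR(1, 0) = 1
So s2 = 1 as required.

x1=0 x2=1 x3=1 x4=0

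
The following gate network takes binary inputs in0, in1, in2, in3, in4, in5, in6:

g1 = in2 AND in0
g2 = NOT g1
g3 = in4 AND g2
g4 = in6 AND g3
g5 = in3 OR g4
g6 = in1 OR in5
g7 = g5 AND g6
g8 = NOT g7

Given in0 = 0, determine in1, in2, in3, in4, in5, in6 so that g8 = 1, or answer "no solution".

in1=0, in2=0, in3=0, in4=1, in5=0, in6=1

g8 = NOT g7 must be 1, so g7 = 0.
g7 = g5 AND g6 must be 0, so at least one of g5, g6 is 0.
Check with in0 = 0 and in1=0, in2=0, in3=0, in4=1, in5=0, in6=1:
g1 = in2 AND in0 = 0 AND 0 = 0
g2 = NOT g1 = NOT 0 = 1
g3 = in4 AND g2 = 1 AND 1 = 1
g4 = in6 AND g3 = 1 AND 1 = 1
g5 = in3 OR g4 = 0 OR 1 = 1
g6 = in1 OR in5 = 0 OR 0 = 0
g7 = g5 AND g6 = 1 AND 0 = 0
g8 = NOT g7 = NOT 0 = 1
So g8 = 1.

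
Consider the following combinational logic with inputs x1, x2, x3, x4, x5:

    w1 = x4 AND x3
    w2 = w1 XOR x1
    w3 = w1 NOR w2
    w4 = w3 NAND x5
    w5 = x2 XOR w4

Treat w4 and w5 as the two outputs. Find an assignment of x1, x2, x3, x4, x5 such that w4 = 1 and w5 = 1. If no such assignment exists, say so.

x1=0 x2=0 x3=1 x4=0 x5=0

Check with x1=0 x2=0 x3=1 x4=0 x5=0:
w1 = x4 AND x3 = 0 AND 1 = 0
w2 = w1 XOR x1 = 0 XOR 0 = 0
w3 = w1 NOR w2 = 0 NOR 0 = 1
w4 = w3 NAND x5 = 1 NAND 0 = 1
w5 = x2 XOR w4 = 0 XOR 1 = 1
So w4 = 1 and w5 = 1.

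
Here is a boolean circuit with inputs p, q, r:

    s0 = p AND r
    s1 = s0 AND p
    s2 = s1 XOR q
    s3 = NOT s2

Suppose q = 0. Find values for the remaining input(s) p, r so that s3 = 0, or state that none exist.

s3 = NOT s2 must be 0, so s2 = 1.
Check with q = 0 and p=1, r=1:
s0 = p AND r = 1 AND 1 = 1
s1 = s0 AND p = 1 AND 1 = 1
s2 = s1 XOR q = 1 XOR 0 = 1
s3 = NOT s2 = NOT 1 = 0
So s3 = 0.

p=1, r=1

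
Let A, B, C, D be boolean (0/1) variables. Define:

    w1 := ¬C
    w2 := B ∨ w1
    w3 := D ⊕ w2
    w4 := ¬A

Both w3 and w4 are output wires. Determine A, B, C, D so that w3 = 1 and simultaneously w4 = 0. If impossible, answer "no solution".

Check with A=1, B=1, C=1, D=0:
w1 = ¬C = ¬1 = 0
w2 = B ∨ w1 = 1 ∨ 0 = 1
w3 = D ⊕ w2 = 0 ⊕ 1 = 1
w4 = ¬A = ¬1 = 0
So w3 = 1 and w4 = 0.

A=1, B=1, C=1, D=0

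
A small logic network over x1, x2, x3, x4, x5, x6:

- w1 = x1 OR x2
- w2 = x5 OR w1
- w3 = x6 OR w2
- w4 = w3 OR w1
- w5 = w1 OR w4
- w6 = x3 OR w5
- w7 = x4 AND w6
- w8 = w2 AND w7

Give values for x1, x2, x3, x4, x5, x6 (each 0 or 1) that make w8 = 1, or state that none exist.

w8 = w2 AND w7 must be 1, so both w2 = 1 and w7 = 1.
w2 = x5 OR w1 must be 1, so at least one of x5, w1 is 1.
Check with x1=1, x2=0, x3=1, x4=1, x5=1, x6=0:
w1 = x1 OR x2 = 1 OR 0 = 1
w2 = x5 OR w1 = 1 OR 1 = 1
w3 = x6 OR w2 = 0 OR 1 = 1
w4 = w3 OR w1 = 1 OR 1 = 1
w5 = w1 OR w4 = 1 OR 1 = 1
w6 = x3 OR w5 = 1 OR 1 = 1
w7 = x4 AND w6 = 1 AND 1 = 1
w8 = w2 AND w7 = 1 AND 1 = 1
So w8 = 1 as required.

x1=1, x2=0, x3=1, x4=1, x5=1, x6=0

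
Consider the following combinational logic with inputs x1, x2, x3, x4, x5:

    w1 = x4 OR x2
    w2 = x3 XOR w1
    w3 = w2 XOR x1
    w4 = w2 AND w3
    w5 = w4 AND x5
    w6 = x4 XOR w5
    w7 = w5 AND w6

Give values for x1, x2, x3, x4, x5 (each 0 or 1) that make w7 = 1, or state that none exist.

x1=0, x2=1, x3=0, x4=0, x5=1

w7 = w5 AND w6 must be 1, so both w5 = 1 and w6 = 1.
w5 = w4 AND x5 must be 1, so both w4 = 1 and x5 = 1.
w6 = x4 XOR w5 must be 1, so x4 and w5 differ.
Check with x1=0, x2=1, x3=0, x4=0, x5=1:
w1 = x4 OR x2 = 0 OR 1 = 1
w2 = x3 XOR w1 = 0 XOR 1 = 1
w3 = w2 XOR x1 = 1 XOR 0 = 1
w4 = w2 AND w3 = 1 AND 1 = 1
w5 = w4 AND x5 = 1 AND 1 = 1
w6 = x4 XOR w5 = 0 XOR 1 = 1
w7 = w5 AND w6 = 1 AND 1 = 1
So w7 = 1 as required.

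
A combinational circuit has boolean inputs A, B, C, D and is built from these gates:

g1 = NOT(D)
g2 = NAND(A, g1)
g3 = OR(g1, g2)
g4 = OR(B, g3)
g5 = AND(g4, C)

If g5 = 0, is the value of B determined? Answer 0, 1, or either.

Both values of B occur among assignments with g5 = 0:
  B=0: A=0, B=0, C=0, D=0
  B=1: A=0, B=1, C=0, D=0

either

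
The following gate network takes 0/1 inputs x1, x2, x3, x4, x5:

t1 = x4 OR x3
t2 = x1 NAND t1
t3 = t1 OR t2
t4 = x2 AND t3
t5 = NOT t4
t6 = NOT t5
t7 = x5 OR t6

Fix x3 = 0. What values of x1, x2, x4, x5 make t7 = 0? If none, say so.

Check with x3 = 0 and x1=1, x2=0, x4=0, x5=0:
t1 = x4 OR x3 = 0 OR 0 = 0
t2 = x1 NAND t1 = 1 NAND 0 = 1
t3 = t1 OR t2 = 0 OR 1 = 1
t4 = x2 AND t3 = 0 AND 1 = 0
t5 = NOT t4 = NOT 0 = 1
t6 = NOT t5 = NOT 1 = 0
t7 = x5 OR t6 = 0 OR 0 = 0
So t7 = 0.

x1=1, x2=0, x4=0, x5=0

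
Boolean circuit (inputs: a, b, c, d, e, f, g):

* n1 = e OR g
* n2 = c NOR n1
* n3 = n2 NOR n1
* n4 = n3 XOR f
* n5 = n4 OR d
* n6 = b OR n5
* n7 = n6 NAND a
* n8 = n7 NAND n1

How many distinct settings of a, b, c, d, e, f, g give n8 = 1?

74

n8 = n7 NAND n1 must be 1, so at least one of n7, n1 is 0.
Enumerating the 128 input combinations, 74 give n8 = 1 and 54 give n8 = 0.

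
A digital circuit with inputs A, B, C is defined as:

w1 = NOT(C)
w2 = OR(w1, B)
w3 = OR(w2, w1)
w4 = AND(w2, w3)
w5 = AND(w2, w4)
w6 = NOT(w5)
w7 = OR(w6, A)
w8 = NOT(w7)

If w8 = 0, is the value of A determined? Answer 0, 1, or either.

either

Both values of A occur among assignments with w8 = 0:
  A=0: A=0, B=0, C=1
  A=1: A=1, B=0, C=0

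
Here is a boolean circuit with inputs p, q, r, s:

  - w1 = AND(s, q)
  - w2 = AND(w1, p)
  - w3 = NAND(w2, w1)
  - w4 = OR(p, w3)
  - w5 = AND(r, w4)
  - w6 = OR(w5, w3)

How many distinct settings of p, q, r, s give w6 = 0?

w6 = OR(w5, w3) must be 0, so both w5 = 0 and w3 = 0.
w5 = AND(r, w4) must be 0, so at least one of r, w4 is 0.
w3 = NAND(w2, w1) must be 0, so both w2 = 1 and w1 = 1.
Satisfying assignments:
  p=1, q=1, r=0, s=1

1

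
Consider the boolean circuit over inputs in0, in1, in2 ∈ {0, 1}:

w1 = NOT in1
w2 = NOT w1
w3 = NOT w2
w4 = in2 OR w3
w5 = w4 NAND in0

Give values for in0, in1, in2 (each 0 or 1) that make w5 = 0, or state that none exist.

w5 = w4 NAND in0 must be 0, so both w4 = 1 and in0 = 1.
Check with in0=1, in1=0, in2=0:
w1 = NOT in1 = NOT 0 = 1
w2 = NOT w1 = NOT 1 = 0
w3 = NOT w2 = NOT 0 = 1
w4 = in2 OR w3 = 0 OR 1 = 1
w5 = w4 NAND in0 = 1 NAND 1 = 0
So w5 = 0 as required.

in0=1, in1=0, in2=0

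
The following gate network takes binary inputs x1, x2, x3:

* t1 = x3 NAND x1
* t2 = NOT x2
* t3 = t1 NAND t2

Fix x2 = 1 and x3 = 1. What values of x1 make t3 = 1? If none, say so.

t3 = t1 NAND t2 must be 1, so at least one of t1, t2 is 0.
Check with x2 = 1 and x3 = 1 and x1=0:
t1 = x3 NAND x1 = 1 NAND 0 = 1
t2 = NOT x2 = NOT 1 = 0
t3 = t1 NAND t2 = 1 NAND 0 = 1
So t3 = 1.

x1=0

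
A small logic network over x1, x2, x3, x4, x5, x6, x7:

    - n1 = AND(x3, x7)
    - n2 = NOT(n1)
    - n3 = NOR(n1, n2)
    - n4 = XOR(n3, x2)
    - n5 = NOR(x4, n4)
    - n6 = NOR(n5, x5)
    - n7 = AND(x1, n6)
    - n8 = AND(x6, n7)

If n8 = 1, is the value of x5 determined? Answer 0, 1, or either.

0

n8 = AND(x6, n7) must be 1, so both x6 = 1 and n7 = 1.
n7 = AND(x1, n6) must be 1, so both x1 = 1 and n6 = 1.
Every assignment with n8 = 1 has x5 = 0; there are 12 such assignment(s).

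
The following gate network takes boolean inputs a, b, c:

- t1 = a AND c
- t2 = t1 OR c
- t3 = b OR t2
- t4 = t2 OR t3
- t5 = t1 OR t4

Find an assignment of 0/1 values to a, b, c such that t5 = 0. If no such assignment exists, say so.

a=1, b=0, c=0

t5 = t1 OR t4 must be 0, so both t1 = 0 and t4 = 0.
t1 = a AND c must be 0, so at least one of a, c is 0.
Check with a=1, b=0, c=0:
t1 = a AND c = 1 AND 0 = 0
t2 = t1 OR c = 0 OR 0 = 0
t3 = b OR t2 = 0 OR 0 = 0
t4 = t2 OR t3 = 0 OR 0 = 0
t5 = t1 OR t4 = 0 OR 0 = 0
So t5 = 0 as required.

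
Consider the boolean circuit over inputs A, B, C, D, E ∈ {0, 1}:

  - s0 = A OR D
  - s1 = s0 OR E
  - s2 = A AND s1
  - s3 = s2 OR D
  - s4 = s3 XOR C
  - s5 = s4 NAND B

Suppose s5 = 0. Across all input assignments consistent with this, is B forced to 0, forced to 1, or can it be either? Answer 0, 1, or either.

1

s5 = s4 NAND B must be 0, so both s4 = 1 and B = 1.
Every assignment with s5 = 0 has B = 1; there are 8 such assignment(s).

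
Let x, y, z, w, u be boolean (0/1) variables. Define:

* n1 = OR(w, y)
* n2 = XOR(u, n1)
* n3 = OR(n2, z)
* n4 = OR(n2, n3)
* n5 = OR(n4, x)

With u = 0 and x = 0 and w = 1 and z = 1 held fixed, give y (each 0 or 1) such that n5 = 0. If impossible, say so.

With u = 0 and x = 0 and w = 1 and z = 1 fixed, none of the 2 settings of y give n5 = 0.
For example, with y=0:
n1 = OR(w, y) = OR(1, 0) = 1
n2 = XOR(u, n1) = XOR(0, 1) = 1
n3 = OR(n2, z) = OR(1, 1) = 1
n4 = OR(n2, n3) = OR(1, 1) = 1
n5 = OR(n4, x) = OR(1, 0) = 1
giving n5 = 1 ≠ 0.

no solution exists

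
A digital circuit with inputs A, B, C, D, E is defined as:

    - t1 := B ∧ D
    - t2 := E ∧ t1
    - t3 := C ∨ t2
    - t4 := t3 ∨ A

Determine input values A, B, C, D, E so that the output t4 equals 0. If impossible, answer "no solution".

t4 = t3 ∨ A must be 0, so both t3 = 0 and A = 0.
t3 = C ∨ t2 must be 0, so both C = 0 and t2 = 0.
t2 = E ∧ t1 must be 0, so at least one of E, t1 is 0.
Check with A=0, B=1, C=0, D=0, E=1:
t1 = B ∧ D = 1 ∧ 0 = 0
t2 = E ∧ t1 = 1 ∧ 0 = 0
t3 = C ∨ t2 = 0 ∨ 0 = 0
t4 = t3 ∨ A = 0 ∨ 0 = 0
So t4 = 0 as required.

A=0, B=1, C=0, D=0, E=1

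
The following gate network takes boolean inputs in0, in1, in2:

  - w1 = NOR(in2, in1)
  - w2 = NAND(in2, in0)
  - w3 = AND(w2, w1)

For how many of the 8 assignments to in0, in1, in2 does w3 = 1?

2

w3 = AND(w2, w1) must be 1, so both w2 = 1 and w1 = 1.
w2 = NAND(in2, in0) must be 1, so at least one of in2, in0 is 0.
Satisfying assignments:
  in0=0, in1=0, in2=0
  in0=1, in1=0, in2=0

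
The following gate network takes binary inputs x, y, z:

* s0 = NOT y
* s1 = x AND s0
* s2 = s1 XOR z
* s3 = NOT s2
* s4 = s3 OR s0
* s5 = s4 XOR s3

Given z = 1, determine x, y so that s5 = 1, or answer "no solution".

x=0 y=0

s5 = s4 XOR s3 must be 1, so s4 and s3 differ.
Check with z = 1 and x=0, y=0:
s0 = NOT y = NOT 0 = 1
s1 = x AND s0 = 0 AND 1 = 0
s2 = s1 XOR z = 0 XOR 1 = 1
s3 = NOT s2 = NOT 1 = 0
s4 = s3 OR s0 = 0 OR 1 = 1
s5 = s4 XOR s3 = 1 XOR 0 = 1
So s5 = 1.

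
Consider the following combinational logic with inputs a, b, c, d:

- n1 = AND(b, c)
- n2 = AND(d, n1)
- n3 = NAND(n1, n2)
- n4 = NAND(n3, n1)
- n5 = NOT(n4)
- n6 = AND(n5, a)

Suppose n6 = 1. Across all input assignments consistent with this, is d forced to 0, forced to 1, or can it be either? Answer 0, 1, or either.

n6 = AND(n5, a) must be 1, so both n5 = 1 and a = 1.
Every assignment with n6 = 1 has d = 0; there are 1 such assignment(s).
  a=1, b=1, c=1, d=0

0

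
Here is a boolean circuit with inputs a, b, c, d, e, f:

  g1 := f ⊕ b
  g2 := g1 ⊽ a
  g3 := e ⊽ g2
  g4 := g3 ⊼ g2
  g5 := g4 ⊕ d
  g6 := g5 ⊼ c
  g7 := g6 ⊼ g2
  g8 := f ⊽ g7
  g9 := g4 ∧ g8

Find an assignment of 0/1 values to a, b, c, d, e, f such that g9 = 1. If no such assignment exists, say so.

Check with a=0 b=0 c=0 d=1 e=1 f=0:
g1 = f ⊕ b = 0 ⊕ 0 = 0
g2 = g1 ⊽ a = 0 ⊽ 0 = 1
g3 = e ⊽ g2 = 1 ⊽ 1 = 0
g4 = g3 ⊼ g2 = 0 ⊼ 1 = 1
g5 = g4 ⊕ d = 1 ⊕ 1 = 0
g6 = g5 ⊼ c = 0 ⊼ 0 = 1
g7 = g6 ⊼ g2 = 1 ⊼ 1 = 0
g8 = f ⊽ g7 = 0 ⊽ 0 = 1
g9 = g4 ∧ g8 = 1 ∧ 1 = 1
So g9 = 1 as required.

a=0 b=0 c=0 d=1 e=1 f=0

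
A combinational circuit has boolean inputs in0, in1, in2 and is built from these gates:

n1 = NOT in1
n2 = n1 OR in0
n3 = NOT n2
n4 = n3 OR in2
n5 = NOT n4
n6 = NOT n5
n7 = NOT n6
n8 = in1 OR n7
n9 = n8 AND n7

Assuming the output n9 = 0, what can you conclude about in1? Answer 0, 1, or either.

Both values of in1 occur among assignments with n9 = 0:
  in1=0: in0=0, in1=0, in2=1
  in1=1: in0=0, in1=1, in2=0

either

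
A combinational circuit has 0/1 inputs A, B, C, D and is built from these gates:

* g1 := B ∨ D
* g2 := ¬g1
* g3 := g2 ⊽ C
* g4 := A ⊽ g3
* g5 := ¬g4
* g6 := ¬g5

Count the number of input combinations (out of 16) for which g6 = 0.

g6 = ¬g5 must be 0, so g5 = 1.
Enumerating the 16 input combinations, 11 give g6 = 0 and 5 give g6 = 1.

11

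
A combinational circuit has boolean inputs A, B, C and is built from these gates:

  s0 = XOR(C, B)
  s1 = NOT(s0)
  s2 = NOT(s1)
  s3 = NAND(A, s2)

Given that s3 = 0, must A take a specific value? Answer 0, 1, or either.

s3 = NAND(A, s2) must be 0, so both A = 1 and s2 = 1.
s2 = NOT(s1) must be 1, so s1 = 0.
s1 = NOT(s0) must be 0, so s0 = 1.
Every assignment with s3 = 0 has A = 1; there are 2 such assignment(s).
  A=1, B=0, C=1
  A=1, B=1, C=0

1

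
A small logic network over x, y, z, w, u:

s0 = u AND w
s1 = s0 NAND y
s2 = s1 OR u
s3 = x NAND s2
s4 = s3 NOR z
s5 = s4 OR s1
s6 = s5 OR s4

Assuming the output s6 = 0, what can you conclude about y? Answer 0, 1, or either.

1

s6 = s5 OR s4 must be 0, so both s5 = 0 and s4 = 0.
s5 = s4 OR s1 must be 0, so both s4 = 0 and s1 = 0.
s4 = s3 NOR z must be 0, so at least one of s3, z is 1.
Every assignment with s6 = 0 has y = 1; there are 3 such assignment(s).
  x=0, y=1, z=0, w=1, u=1
  x=0, y=1, z=1, w=1, u=1
  x=1, y=1, z=1, w=1, u=1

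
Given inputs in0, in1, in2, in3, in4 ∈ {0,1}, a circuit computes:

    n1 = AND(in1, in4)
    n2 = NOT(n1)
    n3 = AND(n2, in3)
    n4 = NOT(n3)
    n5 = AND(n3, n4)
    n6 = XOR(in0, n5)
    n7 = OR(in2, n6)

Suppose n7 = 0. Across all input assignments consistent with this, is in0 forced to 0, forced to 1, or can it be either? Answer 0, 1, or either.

n7 = OR(in2, n6) must be 0, so both in2 = 0 and n6 = 0.
Every assignment with n7 = 0 has in0 = 0; there are 8 such assignment(s).

0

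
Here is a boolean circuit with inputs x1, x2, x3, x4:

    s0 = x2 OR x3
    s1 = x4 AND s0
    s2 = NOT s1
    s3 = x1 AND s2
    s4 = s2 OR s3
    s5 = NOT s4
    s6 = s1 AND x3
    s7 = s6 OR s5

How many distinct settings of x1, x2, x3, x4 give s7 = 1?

6

s7 = s6 OR s5 must be 1, so at least one of s6, s5 is 1.
Enumerating the 16 input combinations, 6 give s7 = 1 and 10 give s7 = 0.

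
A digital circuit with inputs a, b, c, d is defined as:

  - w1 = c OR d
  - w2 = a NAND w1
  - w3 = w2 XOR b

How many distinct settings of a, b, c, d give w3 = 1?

8

w3 = w2 XOR b must be 1, so w2 and b differ.
Enumerating the 16 input combinations, 8 give w3 = 1 and 8 give w3 = 0.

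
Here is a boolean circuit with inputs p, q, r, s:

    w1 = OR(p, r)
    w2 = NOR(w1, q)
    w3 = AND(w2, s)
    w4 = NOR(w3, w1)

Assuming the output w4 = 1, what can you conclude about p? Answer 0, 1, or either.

0

w4 = NOR(w3, w1) must be 1, so both w3 = 0 and w1 = 0.
w3 = AND(w2, s) must be 0, so at least one of w2, s is 0.
Every assignment with w4 = 1 has p = 0; there are 3 such assignment(s).
  p=0, q=0, r=0, s=0
  p=0, q=1, r=0, s=0
  p=0, q=1, r=0, s=1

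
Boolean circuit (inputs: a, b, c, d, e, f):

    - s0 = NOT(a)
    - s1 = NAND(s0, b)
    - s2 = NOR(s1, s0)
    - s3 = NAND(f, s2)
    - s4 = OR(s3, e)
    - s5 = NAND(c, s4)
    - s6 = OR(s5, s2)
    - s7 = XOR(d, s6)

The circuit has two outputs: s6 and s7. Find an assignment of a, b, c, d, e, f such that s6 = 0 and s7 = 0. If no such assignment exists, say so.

Check with a=0, b=0, c=1, d=0, e=1, f=0:
s0 = NOT(a) = NOT 0 = 1
s1 = NAND(s0, b) = NAND(1, 0) = 1
s2 = NOR(s1, s0) = NOR(1, 1) = 0
s3 = NAND(f, s2) = NAND(0, 0) = 1
s4 = OR(s3, e) = OR(1, 1) = 1
s5 = NAND(c, s4) = NAND(1, 1) = 0
s6 = OR(s5, s2) = OR(0, 0) = 0
s7 = XOR(d, s6) = XOR(0, 0) = 0
So s6 = 0 and s7 = 0.

a=0, b=0, c=1, d=0, e=1, f=0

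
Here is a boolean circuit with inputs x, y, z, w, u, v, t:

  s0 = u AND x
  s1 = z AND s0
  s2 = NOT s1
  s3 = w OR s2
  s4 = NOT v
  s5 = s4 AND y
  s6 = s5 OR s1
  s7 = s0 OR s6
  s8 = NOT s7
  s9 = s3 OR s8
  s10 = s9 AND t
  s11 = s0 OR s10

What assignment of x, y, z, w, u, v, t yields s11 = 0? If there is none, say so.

x=1, y=1, z=0, w=1, u=0, v=1, t=0

Check with x=1, y=1, z=0, w=1, u=0, v=1, t=0:
s0 = u AND x = 0 AND 1 = 0
s1 = z AND s0 = 0 AND 0 = 0
s2 = NOT s1 = NOT 0 = 1
s3 = w OR s2 = 1 OR 1 = 1
s4 = NOT v = NOT 1 = 0
s5 = s4 AND y = 0 AND 1 = 0
s6 = s5 OR s1 = 0 OR 0 = 0
s7 = s0 OR s6 = 0 OR 0 = 0
s8 = NOT s7 = NOT 0 = 1
s9 = s3 OR s8 = 1 OR 1 = 1
s10 = s9 AND t = 1 AND 0 = 0
s11 = s0 OR s10 = 0 OR 0 = 0
So s11 = 0 as required.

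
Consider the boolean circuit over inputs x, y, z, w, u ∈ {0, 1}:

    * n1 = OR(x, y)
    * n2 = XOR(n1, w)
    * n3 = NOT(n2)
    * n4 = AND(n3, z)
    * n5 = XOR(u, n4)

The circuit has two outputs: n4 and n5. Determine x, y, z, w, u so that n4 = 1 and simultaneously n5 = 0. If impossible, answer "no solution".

Check with x=0, y=0, z=1, w=0, u=1:
n1 = OR(x, y) = OR(0, 0) = 0
n2 = XOR(n1, w) = XOR(0, 0) = 0
n3 = NOT(n2) = NOT 0 = 1
n4 = AND(n3, z) = AND(1, 1) = 1
n5 = XOR(u, n4) = XOR(1, 1) = 0
So n4 = 1 and n5 = 0.

x=0, y=0, z=1, w=0, u=1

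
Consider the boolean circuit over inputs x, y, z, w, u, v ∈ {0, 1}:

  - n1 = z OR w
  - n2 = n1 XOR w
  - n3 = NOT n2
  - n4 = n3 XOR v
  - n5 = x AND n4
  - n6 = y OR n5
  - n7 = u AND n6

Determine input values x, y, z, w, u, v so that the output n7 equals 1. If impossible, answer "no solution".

Check with x=1, y=1, z=0, w=0, u=1, v=1:
n1 = z OR w = 0 OR 0 = 0
n2 = n1 XOR w = 0 XOR 0 = 0
n3 = NOT n2 = NOT 0 = 1
n4 = n3 XOR v = 1 XOR 1 = 0
n5 = x AND n4 = 1 AND 0 = 0
n6 = y OR n5 = 1 OR 0 = 1
n7 = u AND n6 = 1 AND 1 = 1
So n7 = 1 as required.

x=1, y=1, z=0, w=0, u=1, v=1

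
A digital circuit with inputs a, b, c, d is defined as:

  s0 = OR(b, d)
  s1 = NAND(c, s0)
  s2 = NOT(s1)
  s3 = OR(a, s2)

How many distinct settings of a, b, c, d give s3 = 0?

s3 = OR(a, s2) must be 0, so both a = 0 and s2 = 0.
s2 = NOT(s1) must be 0, so s1 = 1.
s1 = NAND(c, s0) must be 1, so at least one of c, s0 is 0.
Satisfying assignments:
  a=0, b=0, c=0, d=0
  a=0, b=0, c=0, d=1
  a=0, b=0, c=1, d=0
  a=0, b=1, c=0, d=0
  a=0, b=1, c=0, d=1

5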